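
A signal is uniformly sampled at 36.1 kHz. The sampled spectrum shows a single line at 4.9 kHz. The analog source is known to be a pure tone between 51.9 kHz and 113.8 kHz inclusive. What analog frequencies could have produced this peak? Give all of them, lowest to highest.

67.3 kHz, 77.1 kHz, 103.4 kHz, 113.2 kHz

Frequencies that alias to 4.9 kHz are k·fs ± 4.9 kHz for integer k ≥ 0.
k=0: 4.9 kHz.
k=1: 31.2 kHz, 41 kHz.
k=2: 67.3 kHz, 77.1 kHz.
k=3: 103.4 kHz, 113.2 kHz.
k=4: 139.5 kHz, 149.3 kHz.
Within [51.9 kHz, 113.8 kHz]: 67.3 kHz, 77.1 kHz, 103.4 kHz, 113.2 kHz.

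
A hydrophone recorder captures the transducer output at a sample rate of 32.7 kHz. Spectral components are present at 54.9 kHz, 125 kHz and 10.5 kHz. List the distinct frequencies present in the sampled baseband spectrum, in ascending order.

5.8 kHz, 10.5 kHz

fs/2 = 16.35 kHz.
54.9 kHz mod fs = 22.2 kHz.
22.2 kHz > fs/2 = 16.35 kHz, folds to fs − 22.2 kHz = 10.5 kHz.
125 kHz mod fs = 26.9 kHz.
26.9 kHz > fs/2 = 16.35 kHz, folds to fs − 26.9 kHz = 5.8 kHz.
10.5 kHz ≤ fs/2 = 16.35 kHz, passes unchanged.
Distinct values: {5.8 kHz, 10.5 kHz}.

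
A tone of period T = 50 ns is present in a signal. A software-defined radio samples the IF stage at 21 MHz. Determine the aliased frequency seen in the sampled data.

1 MHz

T = 50 ns → f = 1/T = 20 MHz.
20 MHz > fs/2 = 10.5 MHz, folds to fs − 20 MHz = 1 MHz.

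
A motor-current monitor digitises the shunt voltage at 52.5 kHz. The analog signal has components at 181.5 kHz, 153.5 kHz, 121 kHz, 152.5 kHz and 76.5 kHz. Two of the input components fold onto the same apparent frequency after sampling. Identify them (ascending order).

fs/2 = 26.25 kHz.
181.5 kHz mod fs = 24 kHz.
24 kHz ≤ fs/2 = 26.25 kHz, appears at 24 kHz.
153.5 kHz mod fs = 48.5 kHz.
48.5 kHz > fs/2 = 26.25 kHz, folds to fs − 48.5 kHz = 4 kHz.
121 kHz mod fs = 16 kHz.
16 kHz ≤ fs/2 = 26.25 kHz, appears at 16 kHz.
152.5 kHz mod fs = 47.5 kHz.
47.5 kHz > fs/2 = 26.25 kHz, folds to fs − 47.5 kHz = 5 kHz.
76.5 kHz mod fs = 24 kHz.
24 kHz ≤ fs/2 = 26.25 kHz, appears at 24 kHz.
76.5 kHz and 181.5 kHz both map to 24 kHz.

76.5 kHz, 181.5 kHz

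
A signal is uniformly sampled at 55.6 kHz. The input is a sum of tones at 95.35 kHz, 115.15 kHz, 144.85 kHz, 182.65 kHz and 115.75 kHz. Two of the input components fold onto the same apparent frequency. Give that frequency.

fs/2 = 27.8 kHz.
95.35 kHz mod fs = 39.75 kHz.
39.75 kHz > fs/2 = 27.8 kHz, folds to fs − 39.75 kHz = 15.85 kHz.
115.15 kHz mod fs = 3.95 kHz.
3.95 kHz ≤ fs/2 = 27.8 kHz, appears at 3.95 kHz.
144.85 kHz mod fs = 33.65 kHz.
33.65 kHz > fs/2 = 27.8 kHz, folds to fs − 33.65 kHz = 21.95 kHz.
182.65 kHz mod fs = 15.85 kHz.
15.85 kHz ≤ fs/2 = 27.8 kHz, appears at 15.85 kHz.
115.75 kHz mod fs = 4.55 kHz.
4.55 kHz ≤ fs/2 = 27.8 kHz, appears at 4.55 kHz.
95.35 kHz and 182.65 kHz both map to 15.85 kHz.

15.85 kHz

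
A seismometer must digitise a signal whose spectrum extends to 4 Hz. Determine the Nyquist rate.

8 Hz

Nyquist rate = 2 × 4 Hz = 8 Hz.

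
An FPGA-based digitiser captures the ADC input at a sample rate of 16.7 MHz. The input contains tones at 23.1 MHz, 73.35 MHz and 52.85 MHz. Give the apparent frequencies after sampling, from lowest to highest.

fs/2 = 8.35 MHz.
23.1 MHz mod fs = 6.4 MHz.
6.4 MHz ≤ fs/2 = 8.35 MHz, appears at 6.4 MHz.
73.35 MHz mod fs = 6.55 MHz.
6.55 MHz ≤ fs/2 = 8.35 MHz, appears at 6.55 MHz.
52.85 MHz mod fs = 2.75 MHz.
2.75 MHz ≤ fs/2 = 8.35 MHz, appears at 2.75 MHz.
Distinct values: {2.75 MHz, 6.4 MHz, 6.55 MHz}.

2.75 MHz, 6.4 MHz, 6.55 MHz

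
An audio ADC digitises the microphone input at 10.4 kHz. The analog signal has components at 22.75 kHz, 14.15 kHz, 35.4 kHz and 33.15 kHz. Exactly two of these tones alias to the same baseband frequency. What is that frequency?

fs/2 = 5.2 kHz.
22.75 kHz mod fs = 1.95 kHz.
1.95 kHz ≤ fs/2 = 5.2 kHz, appears at 1.95 kHz.
14.15 kHz mod fs = 3.75 kHz.
3.75 kHz ≤ fs/2 = 5.2 kHz, appears at 3.75 kHz.
35.4 kHz mod fs = 4.2 kHz.
4.2 kHz ≤ fs/2 = 5.2 kHz, appears at 4.2 kHz.
33.15 kHz mod fs = 1.95 kHz.
1.95 kHz ≤ fs/2 = 5.2 kHz, appears at 1.95 kHz.
22.75 kHz and 33.15 kHz both map to 1.95 kHz.

1.95 kHz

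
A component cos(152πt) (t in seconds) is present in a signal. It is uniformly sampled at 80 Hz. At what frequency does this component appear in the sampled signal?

ω = 152π rad/s → f = ω/(2π) = 76 Hz.
76 Hz > fs/2 = 40 Hz, folds to fs − 76 Hz = 4 Hz.

4 Hz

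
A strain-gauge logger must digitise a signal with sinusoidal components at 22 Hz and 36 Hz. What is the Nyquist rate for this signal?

Highest-frequency component: 36 Hz.
Nyquist rate = 2 × 36 Hz = 72 Hz.

72 Hz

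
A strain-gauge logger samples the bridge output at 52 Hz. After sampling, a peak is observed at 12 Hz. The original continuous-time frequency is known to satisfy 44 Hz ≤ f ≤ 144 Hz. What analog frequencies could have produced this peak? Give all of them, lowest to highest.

64 Hz, 92 Hz, 116 Hz, 144 Hz

Frequencies that alias to 12 Hz are k·fs ± 12 Hz for integer k ≥ 0.
k=0: 12 Hz.
k=1: 40 Hz, 64 Hz.
k=2: 92 Hz, 116 Hz.
k=3: 144 Hz, 168 Hz.
k=4: 196 Hz, 220 Hz.
Within [44 Hz, 144 Hz]: 64 Hz, 92 Hz, 116 Hz, 144 Hz.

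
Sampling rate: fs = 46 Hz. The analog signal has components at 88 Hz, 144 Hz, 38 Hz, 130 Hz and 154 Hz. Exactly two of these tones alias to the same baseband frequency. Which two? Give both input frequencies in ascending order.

fs/2 = 23 Hz.
88 Hz mod fs = 42 Hz.
42 Hz > fs/2 = 23 Hz, folds to fs − 42 Hz = 4 Hz.
144 Hz mod fs = 6 Hz.
6 Hz ≤ fs/2 = 23 Hz, appears at 6 Hz.
38 Hz > fs/2 = 23 Hz, folds to fs − 38 Hz = 8 Hz.
130 Hz mod fs = 38 Hz.
38 Hz > fs/2 = 23 Hz, folds to fs − 38 Hz = 8 Hz.
154 Hz mod fs = 16 Hz.
16 Hz ≤ fs/2 = 23 Hz, appears at 16 Hz.
38 Hz and 130 Hz both map to 8 Hz.

38 Hz, 130 Hz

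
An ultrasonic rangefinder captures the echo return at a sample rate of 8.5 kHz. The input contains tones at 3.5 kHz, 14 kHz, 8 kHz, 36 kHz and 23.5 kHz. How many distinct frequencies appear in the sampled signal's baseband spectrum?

fs/2 = 4.25 kHz.
3.5 kHz ≤ fs/2 = 4.25 kHz, passes unchanged.
14 kHz mod fs = 5.5 kHz.
5.5 kHz > fs/2 = 4.25 kHz, folds to fs − 5.5 kHz = 3 kHz.
8 kHz > fs/2 = 4.25 kHz, folds to fs − 8 kHz = 0.5 kHz.
36 kHz mod fs = 2 kHz.
2 kHz ≤ fs/2 = 4.25 kHz, appears at 2 kHz.
23.5 kHz mod fs = 6.5 kHz.
6.5 kHz > fs/2 = 4.25 kHz, folds to fs − 6.5 kHz = 2 kHz.
Distinct values: {0.5 kHz, 2 kHz, 3 kHz, 3.5 kHz} → 4.

4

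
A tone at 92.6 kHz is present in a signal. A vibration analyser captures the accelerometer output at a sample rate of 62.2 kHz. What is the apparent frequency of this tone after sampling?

30.4 kHz

92.6 kHz mod fs = 30.4 kHz.
30.4 kHz ≤ fs/2 = 31.1 kHz, appears at 30.4 kHz.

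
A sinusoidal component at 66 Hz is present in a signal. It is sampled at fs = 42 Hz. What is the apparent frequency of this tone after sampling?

66 Hz mod fs = 24 Hz.
24 Hz > fs/2 = 21 Hz, folds to fs − 24 Hz = 18 Hz.

18 Hz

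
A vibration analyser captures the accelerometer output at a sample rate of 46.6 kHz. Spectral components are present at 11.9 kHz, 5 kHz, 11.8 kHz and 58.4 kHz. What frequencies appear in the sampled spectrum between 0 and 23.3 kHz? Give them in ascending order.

5 kHz, 11.8 kHz, 11.9 kHz

fs/2 = 23.3 kHz.
11.9 kHz ≤ fs/2 = 23.3 kHz, passes unchanged.
5 kHz ≤ fs/2 = 23.3 kHz, passes unchanged.
11.8 kHz ≤ fs/2 = 23.3 kHz, passes unchanged.
58.4 kHz mod fs = 11.8 kHz.
11.8 kHz ≤ fs/2 = 23.3 kHz, appears at 11.8 kHz.
Distinct values: {5 kHz, 11.8 kHz, 11.9 kHz}.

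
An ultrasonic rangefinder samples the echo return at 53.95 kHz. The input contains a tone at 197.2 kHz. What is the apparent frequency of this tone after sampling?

18.6 kHz

197.2 kHz mod fs = 35.35 kHz.
35.35 kHz > fs/2 = 26.975 kHz, folds to fs − 35.35 kHz = 18.6 kHz.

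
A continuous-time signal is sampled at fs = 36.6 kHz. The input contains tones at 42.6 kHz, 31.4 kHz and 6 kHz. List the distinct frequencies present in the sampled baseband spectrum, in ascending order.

fs/2 = 18.3 kHz.
42.6 kHz mod fs = 6 kHz.
6 kHz ≤ fs/2 = 18.3 kHz, appears at 6 kHz.
31.4 kHz > fs/2 = 18.3 kHz, folds to fs − 31.4 kHz = 5.2 kHz.
6 kHz ≤ fs/2 = 18.3 kHz, passes unchanged.
Distinct values: {5.2 kHz, 6 kHz}.

5.2 kHz, 6 kHz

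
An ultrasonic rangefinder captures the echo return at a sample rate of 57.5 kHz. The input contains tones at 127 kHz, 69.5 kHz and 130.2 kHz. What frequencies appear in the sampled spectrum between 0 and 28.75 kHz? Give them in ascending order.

fs/2 = 28.75 kHz.
127 kHz mod fs = 12 kHz.
12 kHz ≤ fs/2 = 28.75 kHz, appears at 12 kHz.
69.5 kHz mod fs = 12 kHz.
12 kHz ≤ fs/2 = 28.75 kHz, appears at 12 kHz.
130.2 kHz mod fs = 15.2 kHz.
15.2 kHz ≤ fs/2 = 28.75 kHz, appears at 15.2 kHz.
Distinct values: {12 kHz, 15.2 kHz}.

12 kHz, 15.2 kHz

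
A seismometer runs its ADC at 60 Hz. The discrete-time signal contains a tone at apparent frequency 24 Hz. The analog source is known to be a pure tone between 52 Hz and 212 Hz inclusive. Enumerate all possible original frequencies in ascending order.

Frequencies that alias to 24 Hz are k·fs ± 24 Hz for integer k ≥ 0.
k=0: 24 Hz.
k=1: 36 Hz, 84 Hz.
k=2: 96 Hz, 144 Hz.
k=3: 156 Hz, 204 Hz.
k=4: 216 Hz, 264 Hz.
Within [52 Hz, 212 Hz]: 84 Hz, 96 Hz, 144 Hz, 156 Hz, 204 Hz.

84 Hz, 96 Hz, 144 Hz, 156 Hz, 204 Hz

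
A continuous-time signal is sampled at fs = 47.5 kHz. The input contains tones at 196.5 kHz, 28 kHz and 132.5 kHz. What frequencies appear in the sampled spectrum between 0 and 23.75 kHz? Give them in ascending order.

fs/2 = 23.75 kHz.
196.5 kHz mod fs = 6.5 kHz.
6.5 kHz ≤ fs/2 = 23.75 kHz, appears at 6.5 kHz.
28 kHz > fs/2 = 23.75 kHz, folds to fs − 28 kHz = 19.5 kHz.
132.5 kHz mod fs = 37.5 kHz.
37.5 kHz > fs/2 = 23.75 kHz, folds to fs − 37.5 kHz = 10 kHz.
Distinct values: {6.5 kHz, 10 kHz, 19.5 kHz}.

6.5 kHz, 10 kHz, 19.5 kHz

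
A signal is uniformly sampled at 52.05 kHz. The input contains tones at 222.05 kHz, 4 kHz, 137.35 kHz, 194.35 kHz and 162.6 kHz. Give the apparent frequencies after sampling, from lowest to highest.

fs/2 = 26.025 kHz.
222.05 kHz mod fs = 13.85 kHz.
13.85 kHz ≤ fs/2 = 26.025 kHz, appears at 13.85 kHz.
4 kHz ≤ fs/2 = 26.025 kHz, passes unchanged.
137.35 kHz mod fs = 33.25 kHz.
33.25 kHz > fs/2 = 26.025 kHz, folds to fs − 33.25 kHz = 18.8 kHz.
194.35 kHz mod fs = 38.2 kHz.
38.2 kHz > fs/2 = 26.025 kHz, folds to fs − 38.2 kHz = 13.85 kHz.
162.6 kHz mod fs = 6.45 kHz.
6.45 kHz ≤ fs/2 = 26.025 kHz, appears at 6.45 kHz.
Distinct values: {4 kHz, 6.45 kHz, 13.85 kHz, 18.8 kHz}.

4 kHz, 6.45 kHz, 13.85 kHz, 18.8 kHz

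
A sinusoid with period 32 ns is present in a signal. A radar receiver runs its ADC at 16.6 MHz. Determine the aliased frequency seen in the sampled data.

1.95 MHz

T = 32 ns → f = 1/T = 31.25 MHz.
31.25 MHz mod fs = 14.65 MHz.
14.65 MHz > fs/2 = 8.3 MHz, folds to fs − 14.65 MHz = 1.95 MHz.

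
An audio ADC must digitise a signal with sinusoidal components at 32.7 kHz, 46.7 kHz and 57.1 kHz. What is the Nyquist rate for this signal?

114.2 kHz

Highest-frequency component: 57.1 kHz.
Nyquist rate = 2 × 57.1 kHz = 114.2 kHz.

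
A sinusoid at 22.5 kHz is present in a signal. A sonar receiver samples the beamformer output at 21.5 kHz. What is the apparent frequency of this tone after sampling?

22.5 kHz mod fs = 1 kHz.
1 kHz ≤ fs/2 = 10.75 kHz, appears at 1 kHz.

1 kHz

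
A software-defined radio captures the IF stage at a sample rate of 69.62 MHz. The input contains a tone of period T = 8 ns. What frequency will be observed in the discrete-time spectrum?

14.24 MHz

T = 8 ns → f = 1/T = 125 MHz.
125 MHz mod fs = 55.38 MHz.
55.38 MHz > fs/2 = 34.81 MHz, folds to fs − 55.38 MHz = 14.24 MHz.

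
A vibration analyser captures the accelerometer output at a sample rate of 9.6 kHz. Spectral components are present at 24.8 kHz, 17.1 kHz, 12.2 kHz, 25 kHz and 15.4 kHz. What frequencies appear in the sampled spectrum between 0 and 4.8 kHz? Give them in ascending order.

fs/2 = 4.8 kHz.
24.8 kHz mod fs = 5.6 kHz.
5.6 kHz > fs/2 = 4.8 kHz, folds to fs − 5.6 kHz = 4 kHz.
17.1 kHz mod fs = 7.5 kHz.
7.5 kHz > fs/2 = 4.8 kHz, folds to fs − 7.5 kHz = 2.1 kHz.
12.2 kHz mod fs = 2.6 kHz.
2.6 kHz ≤ fs/2 = 4.8 kHz, appears at 2.6 kHz.
25 kHz mod fs = 5.8 kHz.
5.8 kHz > fs/2 = 4.8 kHz, folds to fs − 5.8 kHz = 3.8 kHz.
15.4 kHz mod fs = 5.8 kHz.
5.8 kHz > fs/2 = 4.8 kHz, folds to fs − 5.8 kHz = 3.8 kHz.
Distinct values: {2.1 kHz, 2.6 kHz, 3.8 kHz, 4 kHz}.

2.1 kHz, 2.6 kHz, 3.8 kHz, 4 kHz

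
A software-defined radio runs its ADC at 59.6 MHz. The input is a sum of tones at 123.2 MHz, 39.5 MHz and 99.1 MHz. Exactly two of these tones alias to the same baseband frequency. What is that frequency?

20.1 MHz

fs/2 = 29.8 MHz.
123.2 MHz mod fs = 4 MHz.
4 MHz ≤ fs/2 = 29.8 MHz, appears at 4 MHz.
39.5 MHz > fs/2 = 29.8 MHz, folds to fs − 39.5 MHz = 20.1 MHz.
99.1 MHz mod fs = 39.5 MHz.
39.5 MHz > fs/2 = 29.8 MHz, folds to fs − 39.5 MHz = 20.1 MHz.
39.5 MHz and 99.1 MHz both map to 20.1 MHz.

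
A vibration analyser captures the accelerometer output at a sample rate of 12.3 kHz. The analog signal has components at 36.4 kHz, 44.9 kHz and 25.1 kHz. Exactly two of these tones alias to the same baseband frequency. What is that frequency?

fs/2 = 6.15 kHz.
36.4 kHz mod fs = 11.8 kHz.
11.8 kHz > fs/2 = 6.15 kHz, folds to fs − 11.8 kHz = 0.5 kHz.
44.9 kHz mod fs = 8 kHz.
8 kHz > fs/2 = 6.15 kHz, folds to fs − 8 kHz = 4.3 kHz.
25.1 kHz mod fs = 0.5 kHz.
0.5 kHz ≤ fs/2 = 6.15 kHz, appears at 0.5 kHz.
25.1 kHz and 36.4 kHz both map to 0.5 kHz.

0.5 kHz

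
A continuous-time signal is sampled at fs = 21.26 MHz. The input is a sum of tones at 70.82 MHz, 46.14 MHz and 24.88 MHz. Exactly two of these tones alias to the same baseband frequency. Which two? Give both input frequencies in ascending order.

24.88 MHz, 46.14 MHz

fs/2 = 10.63 MHz.
70.82 MHz mod fs = 7.04 MHz.
7.04 MHz ≤ fs/2 = 10.63 MHz, appears at 7.04 MHz.
46.14 MHz mod fs = 3.62 MHz.
3.62 MHz ≤ fs/2 = 10.63 MHz, appears at 3.62 MHz.
24.88 MHz mod fs = 3.62 MHz.
3.62 MHz ≤ fs/2 = 10.63 MHz, appears at 3.62 MHz.
24.88 MHz and 46.14 MHz both map to 3.62 MHz.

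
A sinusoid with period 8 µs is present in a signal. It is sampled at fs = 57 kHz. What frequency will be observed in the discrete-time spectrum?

11 kHz

T = 8 µs → f = 1/T = 125 kHz.
125 kHz mod fs = 11 kHz.
11 kHz ≤ fs/2 = 28.5 kHz, appears at 11 kHz.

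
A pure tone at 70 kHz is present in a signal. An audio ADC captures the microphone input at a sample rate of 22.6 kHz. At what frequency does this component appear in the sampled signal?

70 kHz mod fs = 2.2 kHz.
2.2 kHz ≤ fs/2 = 11.3 kHz, appears at 2.2 kHz.

2.2 kHz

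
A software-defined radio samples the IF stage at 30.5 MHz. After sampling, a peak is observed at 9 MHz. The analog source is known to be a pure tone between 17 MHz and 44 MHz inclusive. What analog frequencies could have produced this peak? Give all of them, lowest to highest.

Frequencies that alias to 9 MHz are k·fs ± 9 MHz for integer k ≥ 0.
k=0: 9 MHz.
k=1: 21.5 MHz, 39.5 MHz.
k=2: 52 MHz, 70 MHz.
Within [17 MHz, 44 MHz]: 21.5 MHz, 39.5 MHz.

21.5 MHz, 39.5 MHz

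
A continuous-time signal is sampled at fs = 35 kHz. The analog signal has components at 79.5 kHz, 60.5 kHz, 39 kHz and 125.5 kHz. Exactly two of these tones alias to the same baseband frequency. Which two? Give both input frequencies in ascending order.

fs/2 = 17.5 kHz.
79.5 kHz mod fs = 9.5 kHz.
9.5 kHz ≤ fs/2 = 17.5 kHz, appears at 9.5 kHz.
60.5 kHz mod fs = 25.5 kHz.
25.5 kHz > fs/2 = 17.5 kHz, folds to fs − 25.5 kHz = 9.5 kHz.
39 kHz mod fs = 4 kHz.
4 kHz ≤ fs/2 = 17.5 kHz, appears at 4 kHz.
125.5 kHz mod fs = 20.5 kHz.
20.5 kHz > fs/2 = 17.5 kHz, folds to fs − 20.5 kHz = 14.5 kHz.
60.5 kHz and 79.5 kHz both map to 9.5 kHz.

60.5 kHz, 79.5 kHz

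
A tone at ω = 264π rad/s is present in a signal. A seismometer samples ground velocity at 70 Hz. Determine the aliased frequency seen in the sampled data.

ω = 264π rad/s → f = ω/(2π) = 132 Hz.
132 Hz mod fs = 62 Hz.
62 Hz > fs/2 = 35 Hz, folds to fs − 62 Hz = 8 Hz.

8 Hz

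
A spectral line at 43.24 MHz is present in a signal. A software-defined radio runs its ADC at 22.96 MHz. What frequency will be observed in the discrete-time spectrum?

2.68 MHz

43.24 MHz mod fs = 20.28 MHz.
20.28 MHz > fs/2 = 11.48 MHz, folds to fs − 20.28 MHz = 2.68 MHz.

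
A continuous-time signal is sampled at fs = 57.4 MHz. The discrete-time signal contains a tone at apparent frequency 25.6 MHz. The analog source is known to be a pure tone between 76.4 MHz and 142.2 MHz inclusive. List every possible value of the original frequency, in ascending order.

83 MHz, 89.2 MHz, 140.4 MHz

Frequencies that alias to 25.6 MHz are k·fs ± 25.6 MHz for integer k ≥ 0.
k=0: 25.6 MHz.
k=1: 31.8 MHz, 83 MHz.
k=2: 89.2 MHz, 140.4 MHz.
k=3: 146.6 MHz, 197.8 MHz.
Within [76.4 MHz, 142.2 MHz]: 83 MHz, 89.2 MHz, 140.4 MHz.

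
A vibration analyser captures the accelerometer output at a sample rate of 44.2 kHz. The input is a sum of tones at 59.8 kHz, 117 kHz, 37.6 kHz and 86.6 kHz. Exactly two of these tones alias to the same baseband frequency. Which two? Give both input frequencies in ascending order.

59.8 kHz, 117 kHz

fs/2 = 22.1 kHz.
59.8 kHz mod fs = 15.6 kHz.
15.6 kHz ≤ fs/2 = 22.1 kHz, appears at 15.6 kHz.
117 kHz mod fs = 28.6 kHz.
28.6 kHz > fs/2 = 22.1 kHz, folds to fs − 28.6 kHz = 15.6 kHz.
37.6 kHz > fs/2 = 22.1 kHz, folds to fs − 37.6 kHz = 6.6 kHz.
86.6 kHz mod fs = 42.4 kHz.
42.4 kHz > fs/2 = 22.1 kHz, folds to fs − 42.4 kHz = 1.8 kHz.
59.8 kHz and 117 kHz both map to 15.6 kHz.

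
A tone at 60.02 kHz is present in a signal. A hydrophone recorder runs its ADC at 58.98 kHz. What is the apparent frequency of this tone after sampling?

60.02 kHz mod fs = 1.04 kHz.
1.04 kHz ≤ fs/2 = 29.49 kHz, appears at 1.04 kHz.

1.04 kHz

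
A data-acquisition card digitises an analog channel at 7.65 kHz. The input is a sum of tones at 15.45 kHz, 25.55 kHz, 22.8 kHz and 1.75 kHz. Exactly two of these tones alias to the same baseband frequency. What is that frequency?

fs/2 = 3.825 kHz.
15.45 kHz mod fs = 0.15 kHz.
0.15 kHz ≤ fs/2 = 3.825 kHz, appears at 0.15 kHz.
25.55 kHz mod fs = 2.6 kHz.
2.6 kHz ≤ fs/2 = 3.825 kHz, appears at 2.6 kHz.
22.8 kHz mod fs = 7.5 kHz.
7.5 kHz > fs/2 = 3.825 kHz, folds to fs − 7.5 kHz = 0.15 kHz.
1.75 kHz ≤ fs/2 = 3.825 kHz, passes unchanged.
15.45 kHz and 22.8 kHz both map to 0.15 kHz.

0.15 kHz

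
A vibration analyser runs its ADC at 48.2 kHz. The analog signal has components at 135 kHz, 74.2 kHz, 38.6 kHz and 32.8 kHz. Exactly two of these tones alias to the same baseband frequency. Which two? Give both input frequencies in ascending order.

38.6 kHz, 135 kHz

fs/2 = 24.1 kHz.
135 kHz mod fs = 38.6 kHz.
38.6 kHz > fs/2 = 24.1 kHz, folds to fs − 38.6 kHz = 9.6 kHz.
74.2 kHz mod fs = 26 kHz.
26 kHz > fs/2 = 24.1 kHz, folds to fs − 26 kHz = 22.2 kHz.
38.6 kHz > fs/2 = 24.1 kHz, folds to fs − 38.6 kHz = 9.6 kHz.
32.8 kHz > fs/2 = 24.1 kHz, folds to fs − 32.8 kHz = 15.4 kHz.
38.6 kHz and 135 kHz both map to 9.6 kHz.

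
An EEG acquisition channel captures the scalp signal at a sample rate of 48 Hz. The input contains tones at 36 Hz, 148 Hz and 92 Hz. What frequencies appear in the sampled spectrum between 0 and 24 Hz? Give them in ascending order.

4 Hz, 12 Hz

fs/2 = 24 Hz.
36 Hz > fs/2 = 24 Hz, folds to fs − 36 Hz = 12 Hz.
148 Hz mod fs = 4 Hz.
4 Hz ≤ fs/2 = 24 Hz, appears at 4 Hz.
92 Hz mod fs = 44 Hz.
44 Hz > fs/2 = 24 Hz, folds to fs − 44 Hz = 4 Hz.
Distinct values: {4 Hz, 12 Hz}.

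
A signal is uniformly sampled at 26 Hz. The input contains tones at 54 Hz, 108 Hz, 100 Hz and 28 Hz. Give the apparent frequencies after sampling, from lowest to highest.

2 Hz, 4 Hz

fs/2 = 13 Hz.
54 Hz mod fs = 2 Hz.
2 Hz ≤ fs/2 = 13 Hz, appears at 2 Hz.
108 Hz mod fs = 4 Hz.
4 Hz ≤ fs/2 = 13 Hz, appears at 4 Hz.
100 Hz mod fs = 22 Hz.
22 Hz > fs/2 = 13 Hz, folds to fs − 22 Hz = 4 Hz.
28 Hz mod fs = 2 Hz.
2 Hz ≤ fs/2 = 13 Hz, appears at 2 Hz.
Distinct values: {2 Hz, 4 Hz}.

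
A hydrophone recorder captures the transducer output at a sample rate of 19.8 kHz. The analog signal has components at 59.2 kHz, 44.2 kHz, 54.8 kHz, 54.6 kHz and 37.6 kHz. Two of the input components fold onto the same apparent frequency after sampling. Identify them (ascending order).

44.2 kHz, 54.8 kHz

fs/2 = 9.9 kHz.
59.2 kHz mod fs = 19.6 kHz.
19.6 kHz > fs/2 = 9.9 kHz, folds to fs − 19.6 kHz = 0.2 kHz.
44.2 kHz mod fs = 4.6 kHz.
4.6 kHz ≤ fs/2 = 9.9 kHz, appears at 4.6 kHz.
54.8 kHz mod fs = 15.2 kHz.
15.2 kHz > fs/2 = 9.9 kHz, folds to fs − 15.2 kHz = 4.6 kHz.
54.6 kHz mod fs = 15 kHz.
15 kHz > fs/2 = 9.9 kHz, folds to fs − 15 kHz = 4.8 kHz.
37.6 kHz mod fs = 17.8 kHz.
17.8 kHz > fs/2 = 9.9 kHz, folds to fs − 17.8 kHz = 2 kHz.
44.2 kHz and 54.8 kHz both map to 4.6 kHz.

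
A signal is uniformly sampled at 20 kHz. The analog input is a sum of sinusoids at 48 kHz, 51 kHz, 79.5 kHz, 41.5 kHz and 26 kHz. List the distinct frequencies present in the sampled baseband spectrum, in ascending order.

fs/2 = 10 kHz.
48 kHz mod fs = 8 kHz.
8 kHz ≤ fs/2 = 10 kHz, appears at 8 kHz.
51 kHz mod fs = 11 kHz.
11 kHz > fs/2 = 10 kHz, folds to fs − 11 kHz = 9 kHz.
79.5 kHz mod fs = 19.5 kHz.
19.5 kHz > fs/2 = 10 kHz, folds to fs − 19.5 kHz = 0.5 kHz.
41.5 kHz mod fs = 1.5 kHz.
1.5 kHz ≤ fs/2 = 10 kHz, appears at 1.5 kHz.
26 kHz mod fs = 6 kHz.
6 kHz ≤ fs/2 = 10 kHz, appears at 6 kHz.
Distinct values: {0.5 kHz, 1.5 kHz, 6 kHz, 8 kHz, 9 kHz}.

0.5 kHz, 1.5 kHz, 6 kHz, 8 kHz, 9 kHz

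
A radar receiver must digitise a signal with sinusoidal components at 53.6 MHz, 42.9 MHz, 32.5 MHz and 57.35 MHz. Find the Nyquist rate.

Highest-frequency component: 57.35 MHz.
Nyquist rate = 2 × 57.35 MHz = 114.7 MHz.

114.7 MHz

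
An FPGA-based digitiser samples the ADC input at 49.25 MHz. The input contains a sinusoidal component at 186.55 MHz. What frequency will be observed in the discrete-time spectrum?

10.45 MHz

186.55 MHz mod fs = 38.8 MHz.
38.8 MHz > fs/2 = 24.625 MHz, folds to fs − 38.8 MHz = 10.45 MHz.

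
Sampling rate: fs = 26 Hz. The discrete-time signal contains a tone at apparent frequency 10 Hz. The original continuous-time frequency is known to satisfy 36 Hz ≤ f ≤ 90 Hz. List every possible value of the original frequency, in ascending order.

Frequencies that alias to 10 Hz are k·fs ± 10 Hz for integer k ≥ 0.
k=0: 10 Hz.
k=1: 16 Hz, 36 Hz.
k=2: 42 Hz, 62 Hz.
k=3: 68 Hz, 88 Hz.
k=4: 94 Hz, 114 Hz.
Within [36 Hz, 90 Hz]: 36 Hz, 42 Hz, 62 Hz, 68 Hz, 88 Hz.

36 Hz, 42 Hz, 62 Hz, 68 Hz, 88 Hz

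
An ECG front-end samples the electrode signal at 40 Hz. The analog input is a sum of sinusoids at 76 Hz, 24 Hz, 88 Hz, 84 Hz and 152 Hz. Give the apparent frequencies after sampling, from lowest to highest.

4 Hz, 8 Hz, 16 Hz

fs/2 = 20 Hz.
76 Hz mod fs = 36 Hz.
36 Hz > fs/2 = 20 Hz, folds to fs − 36 Hz = 4 Hz.
24 Hz > fs/2 = 20 Hz, folds to fs − 24 Hz = 16 Hz.
88 Hz mod fs = 8 Hz.
8 Hz ≤ fs/2 = 20 Hz, appears at 8 Hz.
84 Hz mod fs = 4 Hz.
4 Hz ≤ fs/2 = 20 Hz, appears at 4 Hz.
152 Hz mod fs = 32 Hz.
32 Hz > fs/2 = 20 Hz, folds to fs − 32 Hz = 8 Hz.
Distinct values: {4 Hz, 8 Hz, 16 Hz}.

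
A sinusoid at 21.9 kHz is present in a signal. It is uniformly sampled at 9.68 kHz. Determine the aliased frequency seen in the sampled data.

21.9 kHz mod fs = 2.54 kHz.
2.54 kHz ≤ fs/2 = 4.84 kHz, appears at 2.54 kHz.

2.54 kHz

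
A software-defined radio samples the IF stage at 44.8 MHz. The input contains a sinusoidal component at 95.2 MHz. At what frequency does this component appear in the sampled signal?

5.6 MHz

95.2 MHz mod fs = 5.6 MHz.
5.6 MHz ≤ fs/2 = 22.4 MHz, appears at 5.6 MHz.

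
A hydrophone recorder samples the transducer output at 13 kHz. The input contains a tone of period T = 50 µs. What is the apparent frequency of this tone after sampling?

6 kHz

T = 50 µs → f = 1/T = 20 kHz.
20 kHz mod fs = 7 kHz.
7 kHz > fs/2 = 6.5 kHz, folds to fs − 7 kHz = 6 kHz.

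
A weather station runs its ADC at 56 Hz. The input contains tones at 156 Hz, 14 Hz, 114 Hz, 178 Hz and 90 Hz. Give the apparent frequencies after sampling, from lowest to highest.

fs/2 = 28 Hz.
156 Hz mod fs = 44 Hz.
44 Hz > fs/2 = 28 Hz, folds to fs − 44 Hz = 12 Hz.
14 Hz ≤ fs/2 = 28 Hz, passes unchanged.
114 Hz mod fs = 2 Hz.
2 Hz ≤ fs/2 = 28 Hz, appears at 2 Hz.
178 Hz mod fs = 10 Hz.
10 Hz ≤ fs/2 = 28 Hz, appears at 10 Hz.
90 Hz mod fs = 34 Hz.
34 Hz > fs/2 = 28 Hz, folds to fs − 34 Hz = 22 Hz.
Distinct values: {2 Hz, 10 Hz, 12 Hz, 14 Hz, 22 Hz}.

2 Hz, 10 Hz, 12 Hz, 14 Hz, 22 Hz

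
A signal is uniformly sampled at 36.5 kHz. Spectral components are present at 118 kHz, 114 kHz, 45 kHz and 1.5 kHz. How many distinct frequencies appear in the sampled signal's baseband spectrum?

3

fs/2 = 18.25 kHz.
118 kHz mod fs = 8.5 kHz.
8.5 kHz ≤ fs/2 = 18.25 kHz, appears at 8.5 kHz.
114 kHz mod fs = 4.5 kHz.
4.5 kHz ≤ fs/2 = 18.25 kHz, appears at 4.5 kHz.
45 kHz mod fs = 8.5 kHz.
8.5 kHz ≤ fs/2 = 18.25 kHz, appears at 8.5 kHz.
1.5 kHz ≤ fs/2 = 18.25 kHz, passes unchanged.
Distinct values: {1.5 kHz, 4.5 kHz, 8.5 kHz} → 3.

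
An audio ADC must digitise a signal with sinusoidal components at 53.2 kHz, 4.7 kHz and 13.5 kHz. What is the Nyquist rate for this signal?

Highest-frequency component: 53.2 kHz.
Nyquist rate = 2 × 53.2 kHz = 106.4 kHz.

106.4 kHz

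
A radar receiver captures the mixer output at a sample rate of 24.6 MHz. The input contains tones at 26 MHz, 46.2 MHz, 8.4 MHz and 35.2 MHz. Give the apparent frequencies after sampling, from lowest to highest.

1.4 MHz, 3 MHz, 8.4 MHz, 10.6 MHz

fs/2 = 12.3 MHz.
26 MHz mod fs = 1.4 MHz.
1.4 MHz ≤ fs/2 = 12.3 MHz, appears at 1.4 MHz.
46.2 MHz mod fs = 21.6 MHz.
21.6 MHz > fs/2 = 12.3 MHz, folds to fs − 21.6 MHz = 3 MHz.
8.4 MHz ≤ fs/2 = 12.3 MHz, passes unchanged.
35.2 MHz mod fs = 10.6 MHz.
10.6 MHz ≤ fs/2 = 12.3 MHz, appears at 10.6 MHz.
Distinct values: {1.4 MHz, 3 MHz, 8.4 MHz, 10.6 MHz}.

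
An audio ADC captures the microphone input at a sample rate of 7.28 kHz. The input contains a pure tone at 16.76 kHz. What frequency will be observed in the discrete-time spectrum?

2.2 kHz

16.76 kHz mod fs = 2.2 kHz.
2.2 kHz ≤ fs/2 = 3.64 kHz, appears at 2.2 kHz.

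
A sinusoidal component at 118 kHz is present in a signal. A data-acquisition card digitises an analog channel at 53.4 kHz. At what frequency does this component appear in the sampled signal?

11.2 kHz

118 kHz mod fs = 11.2 kHz.
11.2 kHz ≤ fs/2 = 26.7 kHz, appears at 11.2 kHz.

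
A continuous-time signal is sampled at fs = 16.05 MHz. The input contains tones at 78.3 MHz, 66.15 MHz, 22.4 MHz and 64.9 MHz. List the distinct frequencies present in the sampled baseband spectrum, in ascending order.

fs/2 = 8.025 MHz.
78.3 MHz mod fs = 14.1 MHz.
14.1 MHz > fs/2 = 8.025 MHz, folds to fs − 14.1 MHz = 1.95 MHz.
66.15 MHz mod fs = 1.95 MHz.
1.95 MHz ≤ fs/2 = 8.025 MHz, appears at 1.95 MHz.
22.4 MHz mod fs = 6.35 MHz.
6.35 MHz ≤ fs/2 = 8.025 MHz, appears at 6.35 MHz.
64.9 MHz mod fs = 0.7 MHz.
0.7 MHz ≤ fs/2 = 8.025 MHz, appears at 0.7 MHz.
Distinct values: {0.7 MHz, 1.95 MHz, 6.35 MHz}.

0.7 MHz, 1.95 MHz, 6.35 MHz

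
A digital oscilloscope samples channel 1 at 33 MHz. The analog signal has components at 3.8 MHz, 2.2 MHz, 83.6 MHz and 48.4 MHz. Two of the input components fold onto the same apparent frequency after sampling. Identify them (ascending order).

fs/2 = 16.5 MHz.
3.8 MHz ≤ fs/2 = 16.5 MHz, passes unchanged.
2.2 MHz ≤ fs/2 = 16.5 MHz, passes unchanged.
83.6 MHz mod fs = 17.6 MHz.
17.6 MHz > fs/2 = 16.5 MHz, folds to fs − 17.6 MHz = 15.4 MHz.
48.4 MHz mod fs = 15.4 MHz.
15.4 MHz ≤ fs/2 = 16.5 MHz, appears at 15.4 MHz.
48.4 MHz and 83.6 MHz both map to 15.4 MHz.

48.4 MHz, 83.6 MHz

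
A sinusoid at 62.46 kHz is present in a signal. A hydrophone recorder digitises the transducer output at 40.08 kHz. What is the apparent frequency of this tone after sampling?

17.7 kHz

62.46 kHz mod fs = 22.38 kHz.
22.38 kHz > fs/2 = 20.04 kHz, folds to fs − 22.38 kHz = 17.7 kHz.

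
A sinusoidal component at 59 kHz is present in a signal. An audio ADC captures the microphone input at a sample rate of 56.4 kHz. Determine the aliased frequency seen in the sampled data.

59 kHz mod fs = 2.6 kHz.
2.6 kHz ≤ fs/2 = 28.2 kHz, appears at 2.6 kHz.

2.6 kHz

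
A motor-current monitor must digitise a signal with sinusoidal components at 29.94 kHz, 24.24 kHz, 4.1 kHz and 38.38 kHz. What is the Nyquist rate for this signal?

Highest-frequency component: 38.38 kHz.
Nyquist rate = 2 × 38.38 kHz = 76.76 kHz.

76.76 kHz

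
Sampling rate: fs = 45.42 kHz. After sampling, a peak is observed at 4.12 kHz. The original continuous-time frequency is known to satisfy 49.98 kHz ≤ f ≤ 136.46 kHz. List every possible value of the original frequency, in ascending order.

86.72 kHz, 94.96 kHz, 132.14 kHz

Frequencies that alias to 4.12 kHz are k·fs ± 4.12 kHz for integer k ≥ 0.
k=0: 4.12 kHz.
k=1: 41.3 kHz, 49.54 kHz.
k=2: 86.72 kHz, 94.96 kHz.
k=3: 132.14 kHz, 140.38 kHz.
k=4: 177.56 kHz, 185.8 kHz.
Within [49.98 kHz, 136.46 kHz]: 86.72 kHz, 94.96 kHz, 132.14 kHz.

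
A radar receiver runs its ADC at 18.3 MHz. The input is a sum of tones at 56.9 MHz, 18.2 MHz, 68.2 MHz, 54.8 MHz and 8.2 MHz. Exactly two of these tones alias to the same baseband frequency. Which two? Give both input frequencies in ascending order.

18.2 MHz, 54.8 MHz

fs/2 = 9.15 MHz.
56.9 MHz mod fs = 2 MHz.
2 MHz ≤ fs/2 = 9.15 MHz, appears at 2 MHz.
18.2 MHz > fs/2 = 9.15 MHz, folds to fs − 18.2 MHz = 0.1 MHz.
68.2 MHz mod fs = 13.3 MHz.
13.3 MHz > fs/2 = 9.15 MHz, folds to fs − 13.3 MHz = 5 MHz.
54.8 MHz mod fs = 18.2 MHz.
18.2 MHz > fs/2 = 9.15 MHz, folds to fs − 18.2 MHz = 0.1 MHz.
8.2 MHz ≤ fs/2 = 9.15 MHz, passes unchanged.
18.2 MHz and 54.8 MHz both map to 0.1 MHz.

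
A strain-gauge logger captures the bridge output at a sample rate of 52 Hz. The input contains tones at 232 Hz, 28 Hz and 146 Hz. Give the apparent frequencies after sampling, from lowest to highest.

fs/2 = 26 Hz.
232 Hz mod fs = 24 Hz.
24 Hz ≤ fs/2 = 26 Hz, appears at 24 Hz.
28 Hz > fs/2 = 26 Hz, folds to fs − 28 Hz = 24 Hz.
146 Hz mod fs = 42 Hz.
42 Hz > fs/2 = 26 Hz, folds to fs − 42 Hz = 10 Hz.
Distinct values: {10 Hz, 24 Hz}.

10 Hz, 24 Hz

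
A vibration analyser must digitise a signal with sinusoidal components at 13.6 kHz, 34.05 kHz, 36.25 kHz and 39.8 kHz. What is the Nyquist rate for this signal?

Highest-frequency component: 39.8 kHz.
Nyquist rate = 2 × 39.8 kHz = 79.6 kHz.

79.6 kHz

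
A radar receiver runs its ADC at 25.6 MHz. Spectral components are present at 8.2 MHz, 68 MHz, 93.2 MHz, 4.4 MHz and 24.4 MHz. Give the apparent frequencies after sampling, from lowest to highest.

fs/2 = 12.8 MHz.
8.2 MHz ≤ fs/2 = 12.8 MHz, passes unchanged.
68 MHz mod fs = 16.8 MHz.
16.8 MHz > fs/2 = 12.8 MHz, folds to fs − 16.8 MHz = 8.8 MHz.
93.2 MHz mod fs = 16.4 MHz.
16.4 MHz > fs/2 = 12.8 MHz, folds to fs − 16.4 MHz = 9.2 MHz.
4.4 MHz ≤ fs/2 = 12.8 MHz, passes unchanged.
24.4 MHz > fs/2 = 12.8 MHz, folds to fs − 24.4 MHz = 1.2 MHz.
Distinct values: {1.2 MHz, 4.4 MHz, 8.2 MHz, 8.8 MHz, 9.2 MHz}.

1.2 MHz, 4.4 MHz, 8.2 MHz, 8.8 MHz, 9.2 MHz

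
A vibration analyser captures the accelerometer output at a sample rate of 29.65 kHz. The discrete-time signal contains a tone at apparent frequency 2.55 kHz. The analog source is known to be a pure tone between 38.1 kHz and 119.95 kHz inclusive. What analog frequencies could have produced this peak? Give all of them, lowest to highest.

56.75 kHz, 61.85 kHz, 86.4 kHz, 91.5 kHz, 116.05 kHz

Frequencies that alias to 2.55 kHz are k·fs ± 2.55 kHz for integer k ≥ 0.
k=0: 2.55 kHz.
k=1: 27.1 kHz, 32.2 kHz.
k=2: 56.75 kHz, 61.85 kHz.
k=3: 86.4 kHz, 91.5 kHz.
k=4: 116.05 kHz, 121.15 kHz.
k=5: 145.7 kHz, 150.8 kHz.
Within [38.1 kHz, 119.95 kHz]: 56.75 kHz, 61.85 kHz, 86.4 kHz, 91.5 kHz, 116.05 kHz.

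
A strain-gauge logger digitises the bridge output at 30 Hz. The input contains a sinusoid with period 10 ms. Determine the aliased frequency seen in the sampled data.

10 Hz

T = 10 ms → f = 1/T = 100 Hz.
100 Hz mod fs = 10 Hz.
10 Hz ≤ fs/2 = 15 Hz, appears at 10 Hz.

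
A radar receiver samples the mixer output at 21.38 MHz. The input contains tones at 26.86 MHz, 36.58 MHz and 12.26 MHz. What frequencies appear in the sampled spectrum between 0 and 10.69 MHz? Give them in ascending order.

5.48 MHz, 6.18 MHz, 9.12 MHz

fs/2 = 10.69 MHz.
26.86 MHz mod fs = 5.48 MHz.
5.48 MHz ≤ fs/2 = 10.69 MHz, appears at 5.48 MHz.
36.58 MHz mod fs = 15.2 MHz.
15.2 MHz > fs/2 = 10.69 MHz, folds to fs − 15.2 MHz = 6.18 MHz.
12.26 MHz > fs/2 = 10.69 MHz, folds to fs − 12.26 MHz = 9.12 MHz.
Distinct values: {5.48 MHz, 6.18 MHz, 9.12 MHz}.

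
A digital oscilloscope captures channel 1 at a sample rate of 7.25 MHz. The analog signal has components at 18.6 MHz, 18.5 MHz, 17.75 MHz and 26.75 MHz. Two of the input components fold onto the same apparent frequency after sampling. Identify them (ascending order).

fs/2 = 3.625 MHz.
18.6 MHz mod fs = 4.1 MHz.
4.1 MHz > fs/2 = 3.625 MHz, folds to fs − 4.1 MHz = 3.15 MHz.
18.5 MHz mod fs = 4 MHz.
4 MHz > fs/2 = 3.625 MHz, folds to fs − 4 MHz = 3.25 MHz.
17.75 MHz mod fs = 3.25 MHz.
3.25 MHz ≤ fs/2 = 3.625 MHz, appears at 3.25 MHz.
26.75 MHz mod fs = 5 MHz.
5 MHz > fs/2 = 3.625 MHz, folds to fs − 5 MHz = 2.25 MHz.
17.75 MHz and 18.5 MHz both map to 3.25 MHz.

17.75 MHz, 18.5 MHz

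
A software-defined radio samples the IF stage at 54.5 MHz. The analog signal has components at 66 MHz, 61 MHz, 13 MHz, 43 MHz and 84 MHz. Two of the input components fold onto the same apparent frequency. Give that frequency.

fs/2 = 27.25 MHz.
66 MHz mod fs = 11.5 MHz.
11.5 MHz ≤ fs/2 = 27.25 MHz, appears at 11.5 MHz.
61 MHz mod fs = 6.5 MHz.
6.5 MHz ≤ fs/2 = 27.25 MHz, appears at 6.5 MHz.
13 MHz ≤ fs/2 = 27.25 MHz, passes unchanged.
43 MHz > fs/2 = 27.25 MHz, folds to fs − 43 MHz = 11.5 MHz.
84 MHz mod fs = 29.5 MHz.
29.5 MHz > fs/2 = 27.25 MHz, folds to fs − 29.5 MHz = 25 MHz.
43 MHz and 66 MHz both map to 11.5 MHz.

11.5 MHz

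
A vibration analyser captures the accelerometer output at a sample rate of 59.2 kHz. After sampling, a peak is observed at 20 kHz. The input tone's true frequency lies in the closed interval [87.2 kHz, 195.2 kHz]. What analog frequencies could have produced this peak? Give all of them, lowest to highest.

98.4 kHz, 138.4 kHz, 157.6 kHz

Frequencies that alias to 20 kHz are k·fs ± 20 kHz for integer k ≥ 0.
k=0: 20 kHz.
k=1: 39.2 kHz, 79.2 kHz.
k=2: 98.4 kHz, 138.4 kHz.
k=3: 157.6 kHz, 197.6 kHz.
k=4: 216.8 kHz, 256.8 kHz.
Within [87.2 kHz, 195.2 kHz]: 98.4 kHz, 138.4 kHz, 157.6 kHz.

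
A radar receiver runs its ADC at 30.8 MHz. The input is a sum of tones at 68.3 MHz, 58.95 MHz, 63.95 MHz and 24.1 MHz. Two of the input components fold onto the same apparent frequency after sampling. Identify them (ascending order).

24.1 MHz, 68.3 MHz

fs/2 = 15.4 MHz.
68.3 MHz mod fs = 6.7 MHz.
6.7 MHz ≤ fs/2 = 15.4 MHz, appears at 6.7 MHz.
58.95 MHz mod fs = 28.15 MHz.
28.15 MHz > fs/2 = 15.4 MHz, folds to fs − 28.15 MHz = 2.65 MHz.
63.95 MHz mod fs = 2.35 MHz.
2.35 MHz ≤ fs/2 = 15.4 MHz, appears at 2.35 MHz.
24.1 MHz > fs/2 = 15.4 MHz, folds to fs − 24.1 MHz = 6.7 MHz.
24.1 MHz and 68.3 MHz both map to 6.7 MHz.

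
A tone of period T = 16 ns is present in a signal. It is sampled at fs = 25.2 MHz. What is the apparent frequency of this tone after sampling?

12.1 MHz

T = 16 ns → f = 1/T = 62.5 MHz.
62.5 MHz mod fs = 12.1 MHz.
12.1 MHz ≤ fs/2 = 12.6 MHz, appears at 12.1 MHz.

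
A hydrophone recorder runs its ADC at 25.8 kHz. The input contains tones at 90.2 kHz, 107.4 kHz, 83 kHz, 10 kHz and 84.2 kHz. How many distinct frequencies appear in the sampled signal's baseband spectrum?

5

fs/2 = 12.9 kHz.
90.2 kHz mod fs = 12.8 kHz.
12.8 kHz ≤ fs/2 = 12.9 kHz, appears at 12.8 kHz.
107.4 kHz mod fs = 4.2 kHz.
4.2 kHz ≤ fs/2 = 12.9 kHz, appears at 4.2 kHz.
83 kHz mod fs = 5.6 kHz.
5.6 kHz ≤ fs/2 = 12.9 kHz, appears at 5.6 kHz.
10 kHz ≤ fs/2 = 12.9 kHz, passes unchanged.
84.2 kHz mod fs = 6.8 kHz.
6.8 kHz ≤ fs/2 = 12.9 kHz, appears at 6.8 kHz.
Distinct values: {4.2 kHz, 5.6 kHz, 6.8 kHz, 10 kHz, 12.8 kHz} → 5.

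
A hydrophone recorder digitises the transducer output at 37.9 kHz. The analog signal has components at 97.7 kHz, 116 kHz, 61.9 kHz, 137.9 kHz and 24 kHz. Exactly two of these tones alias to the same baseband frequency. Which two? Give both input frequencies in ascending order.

fs/2 = 18.95 kHz.
97.7 kHz mod fs = 21.9 kHz.
21.9 kHz > fs/2 = 18.95 kHz, folds to fs − 21.9 kHz = 16 kHz.
116 kHz mod fs = 2.3 kHz.
2.3 kHz ≤ fs/2 = 18.95 kHz, appears at 2.3 kHz.
61.9 kHz mod fs = 24 kHz.
24 kHz > fs/2 = 18.95 kHz, folds to fs − 24 kHz = 13.9 kHz.
137.9 kHz mod fs = 24.2 kHz.
24.2 kHz > fs/2 = 18.95 kHz, folds to fs − 24.2 kHz = 13.7 kHz.
24 kHz > fs/2 = 18.95 kHz, folds to fs − 24 kHz = 13.9 kHz.
24 kHz and 61.9 kHz both map to 13.9 kHz.

24 kHz, 61.9 kHz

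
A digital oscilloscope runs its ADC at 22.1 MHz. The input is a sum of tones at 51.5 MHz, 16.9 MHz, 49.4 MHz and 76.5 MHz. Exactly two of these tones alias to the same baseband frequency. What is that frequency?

5.2 MHz

fs/2 = 11.05 MHz.
51.5 MHz mod fs = 7.3 MHz.
7.3 MHz ≤ fs/2 = 11.05 MHz, appears at 7.3 MHz.
16.9 MHz > fs/2 = 11.05 MHz, folds to fs − 16.9 MHz = 5.2 MHz.
49.4 MHz mod fs = 5.2 MHz.
5.2 MHz ≤ fs/2 = 11.05 MHz, appears at 5.2 MHz.
76.5 MHz mod fs = 10.2 MHz.
10.2 MHz ≤ fs/2 = 11.05 MHz, appears at 10.2 MHz.
16.9 MHz and 49.4 MHz both map to 5.2 MHz.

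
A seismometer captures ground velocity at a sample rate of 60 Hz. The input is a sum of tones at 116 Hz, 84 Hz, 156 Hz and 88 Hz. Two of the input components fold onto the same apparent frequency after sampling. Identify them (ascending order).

fs/2 = 30 Hz.
116 Hz mod fs = 56 Hz.
56 Hz > fs/2 = 30 Hz, folds to fs − 56 Hz = 4 Hz.
84 Hz mod fs = 24 Hz.
24 Hz ≤ fs/2 = 30 Hz, appears at 24 Hz.
156 Hz mod fs = 36 Hz.
36 Hz > fs/2 = 30 Hz, folds to fs − 36 Hz = 24 Hz.
88 Hz mod fs = 28 Hz.
28 Hz ≤ fs/2 = 30 Hz, appears at 28 Hz.
84 Hz and 156 Hz both map to 24 Hz.

84 Hz, 156 Hz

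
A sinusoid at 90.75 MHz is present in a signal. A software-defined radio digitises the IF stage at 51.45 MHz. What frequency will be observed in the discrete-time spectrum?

12.15 MHz

90.75 MHz mod fs = 39.3 MHz.
39.3 MHz > fs/2 = 25.725 MHz, folds to fs − 39.3 MHz = 12.15 MHz.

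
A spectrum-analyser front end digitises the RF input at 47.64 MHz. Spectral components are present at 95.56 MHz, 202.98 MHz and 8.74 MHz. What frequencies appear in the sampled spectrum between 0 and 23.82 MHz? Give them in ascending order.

0.28 MHz, 8.74 MHz, 12.42 MHz

fs/2 = 23.82 MHz.
95.56 MHz mod fs = 0.28 MHz.
0.28 MHz ≤ fs/2 = 23.82 MHz, appears at 0.28 MHz.
202.98 MHz mod fs = 12.42 MHz.
12.42 MHz ≤ fs/2 = 23.82 MHz, appears at 12.42 MHz.
8.74 MHz ≤ fs/2 = 23.82 MHz, passes unchanged.
Distinct values: {0.28 MHz, 8.74 MHz, 12.42 MHz}.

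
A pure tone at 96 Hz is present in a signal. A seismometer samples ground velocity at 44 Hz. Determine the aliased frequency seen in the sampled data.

8 Hz

96 Hz mod fs = 8 Hz.
8 Hz ≤ fs/2 = 22 Hz, appears at 8 Hz.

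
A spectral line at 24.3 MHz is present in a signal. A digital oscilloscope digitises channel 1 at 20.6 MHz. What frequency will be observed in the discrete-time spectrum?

24.3 MHz mod fs = 3.7 MHz.
3.7 MHz ≤ fs/2 = 10.3 MHz, appears at 3.7 MHz.

3.7 MHz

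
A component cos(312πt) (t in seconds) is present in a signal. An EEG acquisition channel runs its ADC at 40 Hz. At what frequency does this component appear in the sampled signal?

ω = 312π rad/s → f = ω/(2π) = 156 Hz.
156 Hz mod fs = 36 Hz.
36 Hz > fs/2 = 20 Hz, folds to fs − 36 Hz = 4 Hz.

4 Hz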